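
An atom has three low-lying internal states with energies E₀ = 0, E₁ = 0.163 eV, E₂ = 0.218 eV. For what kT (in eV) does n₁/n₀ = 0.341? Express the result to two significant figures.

0.15 eV

n₁/n₀ = exp[−(E₁−E₀)/kT] = 0.341.
⇒ (E₁−E₀)/kT = ln(1/0.341) = ln(2.933) = 1.076.
kT = 0.163 eV / 1.076 = 0.15 eV.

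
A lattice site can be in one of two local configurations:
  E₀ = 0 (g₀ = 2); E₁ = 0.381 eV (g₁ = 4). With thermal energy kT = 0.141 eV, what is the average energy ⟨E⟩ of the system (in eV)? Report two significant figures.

0.045 eV

Eᵢ/kT = 0, 2.702.
Z = Σ gᵢe^(−Eᵢ/kT) = 2·e^(−0) + 4·e^(−2.702) = 2.000 + 0.2683 = 2.268.
⟨E⟩ = Σ Eᵢ gᵢe^(−Eᵢ/kT) / Z = (0·2.000 + 0.381·0.2683) / 2.268 = 0.045 eV.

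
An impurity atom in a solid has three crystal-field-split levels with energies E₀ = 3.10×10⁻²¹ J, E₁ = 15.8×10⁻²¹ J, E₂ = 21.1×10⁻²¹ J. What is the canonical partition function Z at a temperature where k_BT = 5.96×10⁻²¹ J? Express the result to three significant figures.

Z = 0.694

Eᵢ/kT = 0.52013, 2.6510, 3.5403.
Z = Σ e^(−Eᵢ/kT) = e^(−0.52013) + e^(−2.6510) + e^(−3.5403) = 0.59444 + 0.070581 + 0.029005 = 0.69403.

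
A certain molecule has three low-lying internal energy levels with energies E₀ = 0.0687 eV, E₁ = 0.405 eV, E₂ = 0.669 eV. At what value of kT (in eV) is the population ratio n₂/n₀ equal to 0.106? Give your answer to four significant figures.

0.2675 eV

n₂/n₀ = exp[−(E₂−E₀)/kT] = 0.106.
⇒ (E₂−E₀)/kT = ln(1/0.106) = ln(9.43396) = 2.24432.
kT = 0.6003 eV / 2.24432 = 0.2675 eV.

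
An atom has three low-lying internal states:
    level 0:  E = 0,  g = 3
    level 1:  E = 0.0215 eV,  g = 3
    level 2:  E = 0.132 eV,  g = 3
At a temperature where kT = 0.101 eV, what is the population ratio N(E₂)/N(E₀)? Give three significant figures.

n₂/n₀ = (g₂/g₀) exp[−(E₂−E₀)/kT] = (3/3) × exp(−(0.132 eV)/(0.101 eV)) = (3/3) × exp(-1.3069) = 0.271.

0.271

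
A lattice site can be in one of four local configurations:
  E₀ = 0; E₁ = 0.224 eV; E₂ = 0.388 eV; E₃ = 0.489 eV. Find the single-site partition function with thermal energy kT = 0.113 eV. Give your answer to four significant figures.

Eᵢ/kT = 0, 1.98230, 3.43363, 4.32743.
Z = Σ e^(−Eᵢ/kT) = e^(−0) + e^(−1.98230) + e^(−3.43363) + e^(−4.32743) = 1.00000 + 0.137752 + 0.0322696 + 0.0132014 = 1.18322.

Z = 1.183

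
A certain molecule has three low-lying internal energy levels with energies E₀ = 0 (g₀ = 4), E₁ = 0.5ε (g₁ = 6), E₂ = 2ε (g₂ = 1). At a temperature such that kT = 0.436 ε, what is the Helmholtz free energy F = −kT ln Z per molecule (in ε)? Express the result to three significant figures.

Eᵢ/kT = 0, 1.1468, 4.5872.
Z = Σ gᵢe^(−Eᵢ/kT) = 4·e^(−0) + 6·e^(−1.1468) + 1·e^(−4.5872) = 4.0000 + 1.9059 + 0.010181 = 5.9161.
F = −kT ln Z = −0.436 × ln(5.9161) = −0.436 × 1.7777 = -0.775 ε.

-0.775 ε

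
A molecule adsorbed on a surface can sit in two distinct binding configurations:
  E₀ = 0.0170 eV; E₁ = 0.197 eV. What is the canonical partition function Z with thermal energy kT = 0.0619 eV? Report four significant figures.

Eᵢ/kT = 0.274637, 3.18255.
Z = Σ e^(−Eᵢ/kT) = e^(−0.274637) + e^(−3.18255) = 0.759848 + 0.0414797 = 0.801328.

Z = 0.8013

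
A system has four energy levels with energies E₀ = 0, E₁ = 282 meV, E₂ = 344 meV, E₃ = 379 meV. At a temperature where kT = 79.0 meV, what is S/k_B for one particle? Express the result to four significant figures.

Eᵢ/kT = 0, 3.56962, 4.35443, 4.79747.
Z = Σ e^(−Eᵢ/kT) = e^(−0) + e^(−3.56962) + e^(−4.35443) + e^(−4.79747) = 1.00000 + 0.0281666 + 0.0128498 + 0.00825059 = 1.04927.
⟨E⟩ = Σ EᵢPᵢ = 14.7629 meV.
S/k_B = ln Z + ⟨E⟩/kT = ln(1.04927) + 14.7629/79.0 = 0.0480947 + 0.186872 = 0.2350.

0.2350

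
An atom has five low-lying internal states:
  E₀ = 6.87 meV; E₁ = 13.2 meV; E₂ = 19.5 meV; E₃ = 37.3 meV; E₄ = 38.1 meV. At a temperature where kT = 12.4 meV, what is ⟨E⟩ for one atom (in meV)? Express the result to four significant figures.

13.21 meV

Eᵢ/kT = 0.554032, 1.06452, 1.57258, 3.00806, 3.07258.
Z = Σ e^(−Eᵢ/kT) = e^(−0.554032) + e^(−1.06452) + e^(−1.57258) + e^(−3.00806) + e^(−3.07258) = 0.574628 + 0.344893 + 0.207509 + 0.0493874 + 0.0463015 = 1.22272.
⟨E⟩ = Σ Eᵢ e^(−Eᵢ/kT) / Z = (6.87·0.574628 + 13.2·0.344893 + 19.5·0.207509 + 37.3·0.0493874 + 38.1·0.0463015) / 1.22272 = 13.21 meV.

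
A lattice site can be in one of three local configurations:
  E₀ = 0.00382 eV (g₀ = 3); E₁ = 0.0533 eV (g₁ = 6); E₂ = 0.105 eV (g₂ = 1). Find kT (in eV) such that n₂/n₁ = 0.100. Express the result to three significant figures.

n₂/n₁ = (g₂/g₁) exp[−(E₂−E₁)/kT] = 0.100.
⇒ (E₂−E₁)/kT = ln((1/6)/0.100) = ln(1.6667) = 0.51085.
kT = 0.0517 eV / 0.51085 = 0.101 eV.

0.101 eV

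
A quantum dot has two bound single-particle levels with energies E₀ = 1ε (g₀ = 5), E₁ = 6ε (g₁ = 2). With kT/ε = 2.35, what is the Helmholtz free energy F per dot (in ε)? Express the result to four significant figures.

-2.892 ε

Eᵢ/kT = 0.425532, 2.55319.
Z = Σ gᵢe^(−Eᵢ/kT) = 5·e^(−0.425532) + 2·e^(−2.55319) = 3.26711 + 0.155666 = 3.42278.
F = −kT ln Z = −2.35 × ln(3.42278) = −2.35 × 1.23045 = -2.892 ε.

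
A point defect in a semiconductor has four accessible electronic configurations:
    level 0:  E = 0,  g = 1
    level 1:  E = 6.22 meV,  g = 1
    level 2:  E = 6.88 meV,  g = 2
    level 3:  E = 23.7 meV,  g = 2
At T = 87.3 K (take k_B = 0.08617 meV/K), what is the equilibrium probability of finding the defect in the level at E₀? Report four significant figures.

0.4302

k_BT = 0.08617 × 87.3 K = 7.52264 meV.
Eᵢ/kT = 0, 0.826837, 0.914573, 3.15049.
Z = Σ gᵢe^(−Eᵢ/kT) = 1·e^(−0) + 1·e^(−0.826837) + 2·e^(−0.914573) + 2·e^(−3.15049) = 1.00000 + 0.437431 + 0.801375 + 0.0856623 = 2.32447.
P₀ = g₀ e^(−E₀/kT) / Z = 1.00000/2.32447 = 0.4302.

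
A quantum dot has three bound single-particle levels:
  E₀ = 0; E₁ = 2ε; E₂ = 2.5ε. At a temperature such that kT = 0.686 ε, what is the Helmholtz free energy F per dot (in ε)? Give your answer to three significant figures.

Eᵢ/kT = 0, 2.9155, 3.6443.
Z = Σ e^(−Eᵢ/kT) = e^(−0) + e^(−2.9155) + e^(−3.6443) = 1.0000 + 0.054177 + 0.026140 = 1.0803.
F = −kT ln Z = −0.686 × ln(1.0803) = −0.686 × 0.077239 = -0.0530 ε.

-0.0530 ε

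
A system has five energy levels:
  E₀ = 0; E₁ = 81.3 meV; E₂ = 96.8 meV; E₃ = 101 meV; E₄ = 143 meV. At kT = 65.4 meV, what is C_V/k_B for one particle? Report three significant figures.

Eᵢ/kT = 0, 1.2431, 1.4801, 1.5443, 2.1865.
Z = Σ e^(−Eᵢ/kT) = e^(−0) + e^(−1.2431) + e^(−1.4801) + e^(−1.5443) + e^(−2.1865) = 1.0000 + 0.28849 + 0.22761 + 0.21346 + 0.11231 = 1.8419.
⟨E⟩ = 45.120 meV, ⟨E²⟩ = 4622.3 meV².
C_V/k_B = (⟨E²⟩ − ⟨E⟩²)/(kT)² = (4622.3 − 2035.8)/4277.2 = 0.605.

0.605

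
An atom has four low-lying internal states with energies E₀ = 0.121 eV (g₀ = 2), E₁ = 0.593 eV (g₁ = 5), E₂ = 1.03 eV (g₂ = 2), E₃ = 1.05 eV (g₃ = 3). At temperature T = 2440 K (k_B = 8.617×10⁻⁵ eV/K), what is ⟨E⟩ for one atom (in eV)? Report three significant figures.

k_BT = 8.617×10⁻⁵ × 2440 K = 0.21025 eV.
Eᵢ/kT = 0.57551, 2.8205, 4.8989, 4.9941.
Z = Σ gᵢe^(−Eᵢ/kT) = 2·e^(−0.57551) + 5·e^(−2.8205) + 2·e^(−4.8989) + 3·e^(−4.9941) = 1.1248 + 0.29788 + 0.014910 + 0.020333 = 1.4579.
⟨E⟩ = Σ Eᵢ gᵢe^(−Eᵢ/kT) / Z = (0.121·1.1248 + 0.593·0.29788 + 1.03·0.014910 + 1.05·0.020333) / 1.4579 = 0.240 eV.

0.240 eV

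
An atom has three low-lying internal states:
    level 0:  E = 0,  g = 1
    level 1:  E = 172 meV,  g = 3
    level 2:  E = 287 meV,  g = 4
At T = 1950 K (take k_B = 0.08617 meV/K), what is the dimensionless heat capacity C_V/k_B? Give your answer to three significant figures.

0.460

k_BT = 0.08617 × 1950 K = 168.03 meV.
Eᵢ/kT = 0, 1.0236, 1.7080.
Z = Σ gᵢe^(−Eᵢ/kT) = 1·e^(−0) + 3·e^(−1.0236) + 4·e^(−1.7080) = 1.0000 + 1.0779 + 0.72491 = 2.8028.
⟨E⟩ = 140.38 meV, ⟨E²⟩ = 32681 meV².
C_V/k_B = (⟨E²⟩ − ⟨E⟩²)/(kT)² = (32681 − 19707)/28234 = 0.460.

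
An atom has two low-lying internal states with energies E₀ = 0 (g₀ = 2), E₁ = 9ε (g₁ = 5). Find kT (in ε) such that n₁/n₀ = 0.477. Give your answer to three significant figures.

5.43 ε

n₁/n₀ = (g₁/g₀) exp[−(E₁−E₀)/kT] = 0.477.
⇒ (E₁−E₀)/kT = ln((5/2)/0.477) = ln(5.2411) = 1.6565.
kT = 9ε / 1.6565 = 5.43 ε.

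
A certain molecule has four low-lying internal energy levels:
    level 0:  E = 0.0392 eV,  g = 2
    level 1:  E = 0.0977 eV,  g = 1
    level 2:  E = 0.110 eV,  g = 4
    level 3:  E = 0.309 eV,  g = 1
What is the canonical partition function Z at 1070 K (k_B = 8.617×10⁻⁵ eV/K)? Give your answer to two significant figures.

k_BT = 8.617×10⁻⁵ × 1070 K = 0.09220 eV.
Eᵢ/kT = 0.4252, 1.060, 1.193, 3.351.
Z = Σ gᵢe^(−Eᵢ/kT) = 2·e^(−0.4252) + 1·e^(−1.060) + 4·e^(−1.193) + 1·e^(−3.351) = 1.307 + 0.3465 + 1.213 + 0.03505 = 2.902.

Z = 2.9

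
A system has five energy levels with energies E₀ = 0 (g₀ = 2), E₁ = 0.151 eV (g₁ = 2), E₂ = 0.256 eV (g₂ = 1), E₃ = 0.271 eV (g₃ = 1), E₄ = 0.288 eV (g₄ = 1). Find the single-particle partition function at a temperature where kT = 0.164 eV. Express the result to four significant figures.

Eᵢ/kT = 0, 0.920732, 1.56098, 1.65244, 1.75610.
Z = Σ gᵢe^(−Eᵢ/kT) = 2·e^(−0) + 2·e^(−0.920732) + 1·e^(−1.56098) + 1·e^(−1.65244) + 1·e^(−1.75610) = 2.00000 + 0.796455 + 0.209930 + 0.191582 + 0.172717 = 3.37068.

Z = 3.371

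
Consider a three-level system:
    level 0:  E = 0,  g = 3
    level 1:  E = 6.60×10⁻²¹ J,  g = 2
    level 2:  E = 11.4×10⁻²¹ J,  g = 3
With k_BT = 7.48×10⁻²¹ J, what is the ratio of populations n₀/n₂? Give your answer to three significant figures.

4.59

n₀/n₂ = (g₀/g₂) exp[−(E₀−E₂)/kT] = (3/3) × exp(−(-11.4 ×10⁻²¹ J)/(7.48 ×10⁻²¹ J)) = (3/3) × exp(1.5241) = 4.59.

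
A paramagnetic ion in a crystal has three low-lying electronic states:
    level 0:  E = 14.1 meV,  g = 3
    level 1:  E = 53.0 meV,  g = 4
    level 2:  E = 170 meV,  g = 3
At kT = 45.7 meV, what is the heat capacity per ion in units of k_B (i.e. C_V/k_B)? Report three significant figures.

0.358

Eᵢ/kT = 0.30853, 1.1597, 3.7199.
Z = Σ gᵢe^(−Eᵢ/kT) = 3·e^(−0.30853) + 4·e^(−1.1597) + 3·e^(−3.7199) = 2.2036 + 1.2543 + 0.072709 = 3.5306.
⟨E⟩ = 31.130 meV, ⟨E²⟩ = 1717.2 meV².
C_V/k_B = (⟨E²⟩ − ⟨E⟩²)/(kT)² = (1717.2 − 969.08)/2088.5 = 0.358.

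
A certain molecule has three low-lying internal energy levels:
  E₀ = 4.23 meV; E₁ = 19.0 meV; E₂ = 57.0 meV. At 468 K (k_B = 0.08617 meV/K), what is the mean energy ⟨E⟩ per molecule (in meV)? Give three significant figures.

k_BT = 0.08617 × 468 K = 40.328 meV.
Eᵢ/kT = 0.10489, 0.47114, 1.4134.
Z = Σ e^(−Eᵢ/kT) = e^(−0.10489) + e^(−0.47114) + e^(−1.4134) = 0.90042 + 0.62429 + 0.24331 = 1.7680.
⟨E⟩ = Σ Eᵢ e^(−Eᵢ/kT) / Z = (4.23·0.90042 + 19.0·0.62429 + 57.0·0.24331) / 1.7680 = 16.7 meV.

16.7 meV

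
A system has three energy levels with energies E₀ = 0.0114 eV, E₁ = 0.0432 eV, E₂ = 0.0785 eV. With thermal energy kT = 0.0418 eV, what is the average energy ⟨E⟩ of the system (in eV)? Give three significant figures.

0.0284 eV

Eᵢ/kT = 0.27273, 1.0335, 1.8780.
Z = Σ e^(−Eᵢ/kT) = e^(−0.27273) + e^(−1.0335) + e^(−1.8780) = 0.76130 + 0.35576 + 0.15290 = 1.2700.
⟨E⟩ = Σ Eᵢ e^(−Eᵢ/kT) / Z = (0.0114·0.76130 + 0.0432·0.35576 + 0.0785·0.15290) / 1.2700 = 0.0284 eV.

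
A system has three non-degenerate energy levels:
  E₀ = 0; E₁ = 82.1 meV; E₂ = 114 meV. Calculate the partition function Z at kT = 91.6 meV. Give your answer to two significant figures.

Z = 1.7

Eᵢ/kT = 0, 0.8963, 1.245.
Z = Σ e^(−Eᵢ/kT) = e^(−0) + e^(−0.8963) + e^(−1.245) = 1.000 + 0.4081 + 0.2879 = 1.696.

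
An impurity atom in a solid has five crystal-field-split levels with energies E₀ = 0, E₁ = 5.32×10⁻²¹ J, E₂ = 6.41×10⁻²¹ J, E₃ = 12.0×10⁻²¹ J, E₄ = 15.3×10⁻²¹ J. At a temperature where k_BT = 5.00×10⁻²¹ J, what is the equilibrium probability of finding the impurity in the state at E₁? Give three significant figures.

0.196

Eᵢ/kT = 0, 1.0640, 1.2820, 2.4000, 3.0600.
Z = Σ e^(−Eᵢ/kT) = e^(−0) + e^(−1.0640) + e^(−1.2820) + e^(−2.4000) + e^(−3.0600) = 1.0000 + 0.34507 + 0.27748 + 0.090718 + 0.046888 = 1.7602.
P₁ = e^(−E₁/kT) / Z = 0.34507/1.7602 = 0.196.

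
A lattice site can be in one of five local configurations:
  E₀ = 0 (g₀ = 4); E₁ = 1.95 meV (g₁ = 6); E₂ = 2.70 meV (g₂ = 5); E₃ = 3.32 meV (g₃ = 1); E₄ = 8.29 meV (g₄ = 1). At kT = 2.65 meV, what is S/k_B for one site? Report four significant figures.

Eᵢ/kT = 0, 0.735849, 1.01887, 1.25283, 3.12830.
Z = Σ gᵢe^(−Eᵢ/kT) = 4·e^(−0) + 6·e^(−0.735849) + 5·e^(−1.01887) + 1·e^(−1.25283) + 1·e^(−3.12830) = 4.00000 + 2.87459 + 1.80501 + 0.285695 + 0.0437922 = 9.00909.
⟨E⟩ = Σ EᵢPᵢ = 1.30874 meV.
S/k_B = ln Z + ⟨E⟩/kT = ln(9.00909) + 1.30874/2.65 = 2.19823 + 0.493864 = 2.692.

2.692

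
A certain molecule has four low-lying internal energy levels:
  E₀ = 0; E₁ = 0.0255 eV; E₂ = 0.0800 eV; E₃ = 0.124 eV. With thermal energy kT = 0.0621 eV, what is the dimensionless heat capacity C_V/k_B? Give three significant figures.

Eᵢ/kT = 0, 0.41063, 1.2882, 1.9968.
Z = Σ e^(−Eᵢ/kT) = e^(−0) + e^(−0.41063) + e^(−1.2882) + e^(−1.9968) = 1.0000 + 0.66323 + 0.27577 + 0.13577 = 2.0748.
⟨E⟩ = 0.026899 eV, ⟨E²⟩ = 0.0020647 eV².
C_V/k_B = (⟨E²⟩ − ⟨E⟩²)/(kT)² = (0.0020647 − 0.00072356)/0.0038564 = 0.348.

0.348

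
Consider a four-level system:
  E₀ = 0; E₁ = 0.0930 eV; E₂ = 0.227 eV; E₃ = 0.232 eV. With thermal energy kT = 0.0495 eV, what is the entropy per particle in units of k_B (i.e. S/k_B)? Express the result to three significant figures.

0.480

Eᵢ/kT = 0, 1.8788, 4.5859, 4.6869.
Z = Σ e^(−Eᵢ/kT) = e^(−0) + e^(−1.8788) + e^(−4.5859) + e^(−4.6869) = 1.0000 + 0.15277 + 0.010195 + 0.0092152 = 1.1722.
⟨E⟩ = Σ EᵢPᵢ = 0.015919 eV.
S/k_B = ln Z + ⟨E⟩/kT = ln(1.1722) + 0.015919/0.0495 = 0.15888 + 0.32160 = 0.480.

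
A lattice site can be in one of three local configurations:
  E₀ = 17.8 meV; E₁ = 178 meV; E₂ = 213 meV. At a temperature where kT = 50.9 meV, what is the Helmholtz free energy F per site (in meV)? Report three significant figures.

Eᵢ/kT = 0.34971, 3.4971, 4.1847.
Z = Σ e^(−Eᵢ/kT) = e^(−0.34971) + e^(−3.4971) + e^(−4.1847) = 0.70489 + 0.030285 + 0.015227 = 0.75040.
F = −kT ln Z = −50.9 × ln(0.75040) = −50.9 × -0.28715 = 14.6 meV.

14.6 meV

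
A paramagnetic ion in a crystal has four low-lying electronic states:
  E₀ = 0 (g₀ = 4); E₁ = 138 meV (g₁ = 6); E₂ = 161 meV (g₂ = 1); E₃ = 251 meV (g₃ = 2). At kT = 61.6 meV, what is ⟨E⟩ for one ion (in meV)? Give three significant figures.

Eᵢ/kT = 0, 2.2403, 2.6136, 4.0747.
Z = Σ gᵢe^(−Eᵢ/kT) = 4·e^(−0) + 6·e^(−2.2403) + 1·e^(−2.6136) + 2·e^(−4.0747) = 4.0000 + 0.63856 + 0.073270 + 0.033995 = 4.7458.
⟨E⟩ = Σ Eᵢ gᵢe^(−Eᵢ/kT) / Z = (0·4.0000 + 138·0.63856 + 161·0.073270 + 251·0.033995) / 4.7458 = 22.9 meV.

22.9 meV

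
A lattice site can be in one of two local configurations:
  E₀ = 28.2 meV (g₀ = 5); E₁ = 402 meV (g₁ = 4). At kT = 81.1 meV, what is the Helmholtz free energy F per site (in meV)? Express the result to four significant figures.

Eᵢ/kT = 0.347719, 4.95684.
Z = Σ gᵢe^(−Eᵢ/kT) = 5·e^(−0.347719) + 4·e^(−4.95684) = 3.53149 + 0.0281405 = 3.55963.
F = −kT ln Z = −81.1 × ln(3.55963) = −81.1 × 1.26966 = -103.0 meV.

-103.0 meV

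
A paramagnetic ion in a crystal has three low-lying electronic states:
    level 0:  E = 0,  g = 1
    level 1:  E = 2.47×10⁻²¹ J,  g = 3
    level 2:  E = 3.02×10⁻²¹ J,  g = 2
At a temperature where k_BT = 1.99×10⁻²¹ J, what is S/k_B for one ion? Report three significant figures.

Eᵢ/kT = 0, 1.2412, 1.5176.
Z = Σ gᵢe^(−Eᵢ/kT) = 1·e^(−0) + 3·e^(−1.2412) + 2·e^(−1.5176) = 1.0000 + 0.86711 + 0.43847 = 2.3056.
⟨E⟩ = Σ EᵢPᵢ = 1.5033 ×10⁻²¹ J.
S/k_B = ln Z + ⟨E⟩/kT = ln(2.3056) + 1.5033/1.99 = 0.83534 + 0.75543 = 1.59.

1.59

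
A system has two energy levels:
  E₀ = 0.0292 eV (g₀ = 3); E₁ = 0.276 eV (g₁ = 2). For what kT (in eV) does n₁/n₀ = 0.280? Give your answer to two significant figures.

0.28 eV

n₁/n₀ = (g₁/g₀) exp[−(E₁−E₀)/kT] = 0.280.
⇒ (E₁−E₀)/kT = ln((2/3)/0.280) = ln(2.381) = 0.8675.
kT = 0.2468 eV / 0.8675 = 0.28 eV.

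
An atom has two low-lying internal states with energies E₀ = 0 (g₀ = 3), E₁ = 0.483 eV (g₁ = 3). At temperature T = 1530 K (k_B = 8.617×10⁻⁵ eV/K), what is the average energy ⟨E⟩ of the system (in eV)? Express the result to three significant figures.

0.0121 eV

k_BT = 8.617×10⁻⁵ × 1530 K = 0.13184 eV.
Eᵢ/kT = 0, 3.6635.
Z = Σ gᵢe^(−Eᵢ/kT) = 3·e^(−0) + 3·e^(−3.6635) = 3.0000 + 0.076928 = 3.0769.
⟨E⟩ = Σ Eᵢ gᵢe^(−Eᵢ/kT) / Z = (0·3.0000 + 0.483·0.076928) / 3.0769 = 0.0121 eV.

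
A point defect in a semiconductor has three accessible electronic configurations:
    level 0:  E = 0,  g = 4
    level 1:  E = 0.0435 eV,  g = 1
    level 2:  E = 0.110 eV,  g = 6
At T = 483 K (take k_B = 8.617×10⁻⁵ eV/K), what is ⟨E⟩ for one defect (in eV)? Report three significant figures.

0.0130 eV

k_BT = 8.617×10⁻⁵ × 483 K = 0.041620 eV.
Eᵢ/kT = 0, 1.0452, 2.6430.
Z = Σ gᵢe^(−Eᵢ/kT) = 4·e^(−0) + 1·e^(−1.0452) + 6·e^(−2.6430) = 4.0000 + 0.35162 + 0.42689 = 4.7785.
⟨E⟩ = Σ Eᵢ gᵢe^(−Eᵢ/kT) / Z = (0·4.0000 + 0.0435·0.35162 + 0.110·0.42689) / 4.7785 = 0.0130 eV.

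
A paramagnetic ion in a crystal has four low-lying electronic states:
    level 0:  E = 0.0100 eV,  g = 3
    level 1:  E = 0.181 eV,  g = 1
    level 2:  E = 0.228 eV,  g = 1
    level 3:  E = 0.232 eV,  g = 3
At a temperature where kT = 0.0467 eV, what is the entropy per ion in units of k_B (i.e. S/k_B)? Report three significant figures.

Eᵢ/kT = 0.21413, 3.8758, 4.8822, 4.9679.
Z = Σ gᵢe^(−Eᵢ/kT) = 3·e^(−0.21413) + 1·e^(−3.8758) + 1·e^(−4.8822) + 3·e^(−4.9679) = 2.4217 + 0.020738 + 0.0075803 + 0.020873 = 2.4709.
⟨E⟩ = Σ EᵢPᵢ = 0.013979 eV.
S/k_B = ln Z + ⟨E⟩/kT = ln(2.4709) + 0.013979/0.0467 = 0.90458 + 0.29934 = 1.20.

1.20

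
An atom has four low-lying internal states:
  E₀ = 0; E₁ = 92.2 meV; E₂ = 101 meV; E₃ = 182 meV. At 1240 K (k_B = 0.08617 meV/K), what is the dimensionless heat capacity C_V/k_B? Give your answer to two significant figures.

0.32

k_BT = 0.08617 × 1240 K = 106.9 meV.
Eᵢ/kT = 0, 0.8625, 0.9448, 1.703.
Z = Σ e^(−Eᵢ/kT) = e^(−0) + e^(−0.8625) + e^(−0.9448) + e^(−1.703) = 1.000 + 0.4221 + 0.3888 + 0.1821 = 1.993.
⟨E⟩ = 55.86 meV, ⟨E²⟩ = 6817 meV².
C_V/k_B = (⟨E²⟩ − ⟨E⟩²)/(kT)² = (6817 − 3120)/11430 = 0.32.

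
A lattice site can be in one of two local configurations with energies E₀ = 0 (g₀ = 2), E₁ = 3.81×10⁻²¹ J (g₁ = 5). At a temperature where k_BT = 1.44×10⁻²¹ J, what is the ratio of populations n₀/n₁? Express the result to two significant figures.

5.6

n₀/n₁ = (g₀/g₁) exp[−(E₀−E₁)/kT] = (2/5) × exp(−(-3.81 ×10⁻²¹ J)/(1.44 ×10⁻²¹ J)) = (2/5) × exp(2.646) = 5.6.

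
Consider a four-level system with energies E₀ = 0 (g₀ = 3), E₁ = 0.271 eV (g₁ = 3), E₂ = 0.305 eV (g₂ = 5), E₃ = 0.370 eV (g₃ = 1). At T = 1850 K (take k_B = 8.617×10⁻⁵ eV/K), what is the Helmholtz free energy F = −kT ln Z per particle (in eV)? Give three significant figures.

k_BT = 8.617×10⁻⁵ × 1850 K = 0.15941 eV.
Eᵢ/kT = 0, 1.7000, 1.9133, 2.3211.
Z = Σ gᵢe^(−Eᵢ/kT) = 3·e^(−0) + 3·e^(−1.7000) + 5·e^(−1.9133) + 1·e^(−2.3211) = 3.0000 + 0.54805 + 0.73796 + 0.098166 = 4.3842.
F = −kT ln Z = −0.15941 × ln(4.3842) = −0.15941 × 1.4780 = -0.236 eV.

-0.236 eV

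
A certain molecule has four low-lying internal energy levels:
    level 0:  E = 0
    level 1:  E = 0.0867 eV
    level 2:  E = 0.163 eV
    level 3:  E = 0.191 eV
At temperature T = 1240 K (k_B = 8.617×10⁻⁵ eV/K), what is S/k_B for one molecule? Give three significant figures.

k_BT = 8.617×10⁻⁵ × 1240 K = 0.10685 eV.
Eᵢ/kT = 0, 0.81142, 1.5255, 1.7876.
Z = Σ e^(−Eᵢ/kT) = e^(−0) + e^(−0.81142) + e^(−1.5255) + e^(−1.7876) = 1.0000 + 0.44423 + 0.21751 + 0.16736 = 1.8291.
⟨E⟩ = Σ EᵢPᵢ = 0.057916 eV.
S/k_B = ln Z + ⟨E⟩/kT = ln(1.8291) + 0.057916/0.10685 = 0.60382 + 0.54203 = 1.15.

1.15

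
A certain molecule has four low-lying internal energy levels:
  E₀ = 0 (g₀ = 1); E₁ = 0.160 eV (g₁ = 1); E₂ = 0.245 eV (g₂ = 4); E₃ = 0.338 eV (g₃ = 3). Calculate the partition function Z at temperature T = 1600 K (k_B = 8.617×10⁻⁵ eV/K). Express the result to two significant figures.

Z = 2.2

k_BT = 8.617×10⁻⁵ × 1600 K = 0.1379 eV.
Eᵢ/kT = 0, 1.160, 1.777, 2.451.
Z = Σ gᵢe^(−Eᵢ/kT) = 1·e^(−0) + 1·e^(−1.160) + 4·e^(−1.777) + 3·e^(−2.451) = 1.000 + 0.3135 + 0.6766 + 0.2586 = 2.249.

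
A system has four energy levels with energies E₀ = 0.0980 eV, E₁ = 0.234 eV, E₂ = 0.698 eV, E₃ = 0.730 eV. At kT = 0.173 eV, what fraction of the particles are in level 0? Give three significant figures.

0.661

Eᵢ/kT = 0.56647, 1.3526, 4.0347, 4.2197.
Z = Σ e^(−Eᵢ/kT) = e^(−0.56647) + e^(−1.3526) + e^(−4.0347) + e^(−4.2197) = 0.56753 + 0.25857 + 0.017691 + 0.014703 = 0.85849.
P₀ = e^(−E₀/kT) / Z = 0.56753/0.85849 = 0.661.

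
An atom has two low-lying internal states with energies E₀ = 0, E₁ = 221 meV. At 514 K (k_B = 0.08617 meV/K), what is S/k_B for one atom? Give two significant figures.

0.041

k_BT = 0.08617 × 514 K = 44.29 meV.
Eᵢ/kT = 0, 4.990.
Z = Σ e^(−Eᵢ/kT) = e^(−0) + e^(−4.990) = 1.000 + 0.006806 = 1.007.
⟨E⟩ = Σ EᵢPᵢ = 1.494 meV.
S/k_B = ln Z + ⟨E⟩/kT = ln(1.007) + 1.494/44.29 = 0.006976 + 0.03373 = 0.041.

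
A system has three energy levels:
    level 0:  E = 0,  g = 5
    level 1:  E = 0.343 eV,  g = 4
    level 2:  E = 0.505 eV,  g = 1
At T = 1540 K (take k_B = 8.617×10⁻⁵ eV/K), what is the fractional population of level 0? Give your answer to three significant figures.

k_BT = 8.617×10⁻⁵ × 1540 K = 0.13270 eV.
Eᵢ/kT = 0, 2.5848, 3.8056.
Z = Σ gᵢe^(−Eᵢ/kT) = 5·e^(−0) + 4·e^(−2.5848) + 1·e^(−3.8056) = 5.0000 + 0.30164 + 0.022246 = 5.3239.
P₀ = g₀ e^(−E₀/kT) / Z = 5.0000/5.3239 = 0.939.

0.939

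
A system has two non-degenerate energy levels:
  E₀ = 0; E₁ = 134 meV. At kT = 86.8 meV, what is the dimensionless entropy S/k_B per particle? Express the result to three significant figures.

0.465

Eᵢ/kT = 0, 1.5438.
Z = Σ e^(−Eᵢ/kT) = e^(−0) + e^(−1.5438) = 1.0000 + 0.21357 = 1.2136.
⟨E⟩ = Σ EᵢPᵢ = 23.581 meV.
S/k_B = ln Z + ⟨E⟩/kT = ln(1.2136) + 23.581/86.8 = 0.19359 + 0.27167 = 0.465.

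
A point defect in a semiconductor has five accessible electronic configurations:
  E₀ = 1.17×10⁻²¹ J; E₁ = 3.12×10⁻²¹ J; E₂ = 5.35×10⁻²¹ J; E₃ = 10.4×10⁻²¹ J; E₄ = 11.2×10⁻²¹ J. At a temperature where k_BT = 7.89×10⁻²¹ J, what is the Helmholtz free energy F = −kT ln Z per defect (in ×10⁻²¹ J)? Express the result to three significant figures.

-7.39 ×10⁻²¹ J

Eᵢ/kT = 0.14829, 0.39544, 0.67807, 1.3181, 1.4195.
Z = Σ e^(−Eᵢ/kT) = e^(−0.14829) + e^(−0.39544) + e^(−0.67807) + e^(−1.3181) + e^(−1.4195) = 0.86218 + 0.67338 + 0.50760 + 0.26764 + 0.24183 = 2.5526.
F = −kT ln Z = −7.89 × ln(2.5526) = −7.89 × 0.93711 = -7.39 ×10⁻²¹ J.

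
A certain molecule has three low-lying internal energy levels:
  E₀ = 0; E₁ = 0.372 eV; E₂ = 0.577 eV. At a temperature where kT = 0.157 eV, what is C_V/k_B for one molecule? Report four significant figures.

Eᵢ/kT = 0, 2.36943, 3.67516.
Z = Σ e^(−Eᵢ/kT) = e^(−0) + e^(−2.36943) + e^(−3.67516) = 1.00000 + 0.0935340 + 0.0253453 = 1.11888.
⟨E⟩ = 0.0441682 eV, ⟨E²⟩ = 0.0191100 eV².
C_V/k_B = (⟨E²⟩ − ⟨E⟩²)/(kT)² = (0.0191100 − 0.00195083)/0.0246490 = 0.6961.

0.6961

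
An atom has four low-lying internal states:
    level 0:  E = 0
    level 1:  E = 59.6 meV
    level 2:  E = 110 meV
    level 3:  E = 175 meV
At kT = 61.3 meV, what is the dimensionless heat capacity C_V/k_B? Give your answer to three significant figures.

0.581

Eᵢ/kT = 0, 0.97227, 1.7945, 2.8548.
Z = Σ e^(−Eᵢ/kT) = e^(−0) + e^(−0.97227) + e^(−1.7945) + e^(−2.8548) = 1.0000 + 0.37822 + 0.16621 + 0.057567 = 1.6020.
⟨E⟩ = 31.772 meV, ⟨E²⟩ = 3194.5 meV².
C_V/k_B = (⟨E²⟩ − ⟨E⟩²)/(kT)² = (3194.5 − 1009.5)/3757.7 = 0.581.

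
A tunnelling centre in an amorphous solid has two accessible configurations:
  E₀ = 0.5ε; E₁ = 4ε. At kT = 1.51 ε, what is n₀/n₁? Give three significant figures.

10.2

n₀/n₁ = exp[−(E₀−E₁)/kT] = exp(−(-3.5ε)/(1.51ε)) = exp(2.3179) = 10.2.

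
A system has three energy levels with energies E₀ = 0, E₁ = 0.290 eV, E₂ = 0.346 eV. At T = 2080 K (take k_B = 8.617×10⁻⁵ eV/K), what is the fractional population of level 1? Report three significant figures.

k_BT = 8.617×10⁻⁵ × 2080 K = 0.17923 eV.
Eᵢ/kT = 0, 1.6180, 1.9305.
Z = Σ e^(−Eᵢ/kT) = e^(−0) + e^(−1.6180) + e^(−1.9305) = 1.0000 + 0.19829 + 0.14508 = 1.3434.
P₁ = e^(−E₁/kT) / Z = 0.19829/1.3434 = 0.148.

0.148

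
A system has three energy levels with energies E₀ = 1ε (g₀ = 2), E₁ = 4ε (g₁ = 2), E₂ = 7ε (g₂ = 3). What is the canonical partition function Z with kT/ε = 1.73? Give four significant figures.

Z = 1.373

Eᵢ/kT = 0.578035, 2.31214, 4.04624.
Z = Σ gᵢe^(−Eᵢ/kT) = 2·e^(−0.578035) + 2·e^(−2.31214) + 3·e^(−4.04624) = 1.12200 + 0.198098 + 0.0524640 = 1.37256.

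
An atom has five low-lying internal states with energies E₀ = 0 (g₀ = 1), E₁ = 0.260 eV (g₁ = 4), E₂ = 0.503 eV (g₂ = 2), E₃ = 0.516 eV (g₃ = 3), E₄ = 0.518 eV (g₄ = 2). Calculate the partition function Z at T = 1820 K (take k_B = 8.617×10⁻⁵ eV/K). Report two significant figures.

k_BT = 8.617×10⁻⁵ × 1820 K = 0.1568 eV.
Eᵢ/kT = 0, 1.658, 3.208, 3.291, 3.304.
Z = Σ gᵢe^(−Eᵢ/kT) = 1·e^(−0) + 4·e^(−1.658) + 2·e^(−3.208) + 3·e^(−3.291) + 2·e^(−3.304) = 1.000 + 0.7621 + 0.08087 + 0.1116 + 0.07347 = 2.028.

Z = 2.0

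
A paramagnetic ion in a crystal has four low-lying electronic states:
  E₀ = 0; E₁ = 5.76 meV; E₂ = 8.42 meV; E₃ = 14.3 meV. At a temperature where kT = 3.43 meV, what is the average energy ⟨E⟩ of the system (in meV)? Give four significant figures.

1.567 meV

Eᵢ/kT = 0, 1.67930, 2.45481, 4.16910.
Z = Σ e^(−Eᵢ/kT) = e^(−0) + e^(−1.67930) + e^(−2.45481) + e^(−4.16910) = 1.00000 + 0.186504 + 0.0858795 + 0.0154662 = 1.28785.
⟨E⟩ = Σ Eᵢ e^(−Eᵢ/kT) / Z = (0·1.00000 + 5.76·0.186504 + 8.42·0.0858795 + 14.3·0.0154662) / 1.28785 = 1.567 meV.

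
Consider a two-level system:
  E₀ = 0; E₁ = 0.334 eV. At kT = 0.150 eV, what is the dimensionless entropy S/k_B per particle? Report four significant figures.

Eᵢ/kT = 0, 2.22667.
Z = Σ e^(−Eᵢ/kT) = e^(−0) + e^(−2.22667) = 1.00000 + 0.107887 = 1.10789.
⟨E⟩ = Σ EᵢPᵢ = 0.0325251 eV.
S/k_B = ln Z + ⟨E⟩/kT = ln(1.10789) + 0.0325251/0.150 = 0.102457 + 0.216834 = 0.3193.

0.3193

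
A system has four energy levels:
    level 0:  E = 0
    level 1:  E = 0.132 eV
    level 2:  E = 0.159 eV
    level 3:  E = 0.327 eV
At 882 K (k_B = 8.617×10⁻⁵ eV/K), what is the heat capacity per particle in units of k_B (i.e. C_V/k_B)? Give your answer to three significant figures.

0.782

k_BT = 8.617×10⁻⁵ × 882 K = 0.076002 eV.
Eᵢ/kT = 0, 1.7368, 2.0921, 4.3025.
Z = Σ e^(−Eᵢ/kT) = e^(−0) + e^(−1.7368) + e^(−2.0921) + e^(−4.3025) = 1.0000 + 0.17608 + 0.12343 + 0.013535 = 1.3130.
⟨E⟩ = 0.036020 eV, ⟨E²⟩ = 0.0058155 eV².
C_V/k_B = (⟨E²⟩ − ⟨E⟩²)/(kT)² = (0.0058155 − 0.0012974)/0.0057763 = 0.782.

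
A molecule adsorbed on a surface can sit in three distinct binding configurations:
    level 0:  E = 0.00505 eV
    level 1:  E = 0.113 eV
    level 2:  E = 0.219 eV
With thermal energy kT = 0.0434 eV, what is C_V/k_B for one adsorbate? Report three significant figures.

0.583

Eᵢ/kT = 0.11636, 2.6037, 5.0461.
Z = Σ e^(−Eᵢ/kT) = e^(−0.11636) + e^(−2.6037) + e^(−5.0461) = 0.89015 + 0.073999 + 0.0064344 = 0.97058.
⟨E⟩ = 0.014699 eV, ⟨E²⟩ = 0.0013149 eV².
C_V/k_B = (⟨E²⟩ − ⟨E⟩²)/(kT)² = (0.0013149 − 0.00021606)/0.0018836 = 0.583.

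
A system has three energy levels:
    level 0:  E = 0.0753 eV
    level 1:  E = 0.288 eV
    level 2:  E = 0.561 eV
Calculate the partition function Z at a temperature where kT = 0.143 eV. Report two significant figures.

Eᵢ/kT = 0.5266, 2.014, 3.923.
Z = Σ e^(−Eᵢ/kT) = e^(−0.5266) + e^(−2.014) + e^(−3.923) = 0.5906 + 0.1335 + 0.01978 = 0.7439.

Z = 0.74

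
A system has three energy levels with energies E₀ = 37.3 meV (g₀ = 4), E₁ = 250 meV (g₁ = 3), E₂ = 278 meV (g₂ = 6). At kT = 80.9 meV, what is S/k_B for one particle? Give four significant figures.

Eᵢ/kT = 0.461063, 3.09023, 3.43634.
Z = Σ gᵢe^(−Eᵢ/kT) = 4·e^(−0.461063) + 3·e^(−3.09023) + 6·e^(−3.43634) = 2.52245 + 0.136474 + 0.193094 = 2.85202.
⟨E⟩ = Σ EᵢPᵢ = 63.7745 meV.
S/k_B = ln Z + ⟨E⟩/kT = ln(2.85202) + 63.7745/80.9 = 1.04803 + 0.788313 = 1.836.

1.836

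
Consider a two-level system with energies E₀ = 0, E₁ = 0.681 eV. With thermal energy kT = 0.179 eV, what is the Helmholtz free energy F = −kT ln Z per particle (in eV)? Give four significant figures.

Eᵢ/kT = 0, 3.80447.
Z = Σ e^(−Eᵢ/kT) = e^(−0) + e^(−3.80447) = 1.00000 + 0.0222710 = 1.02227.
F = −kT ln Z = −0.179 × ln(1.02227) = −0.179 × 0.0220256 = -0.003943 eV.

-0.003943 eV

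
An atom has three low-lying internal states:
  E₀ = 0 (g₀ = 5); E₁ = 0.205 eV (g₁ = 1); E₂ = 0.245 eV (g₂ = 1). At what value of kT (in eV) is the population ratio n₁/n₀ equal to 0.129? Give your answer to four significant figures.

0.4675 eV

n₁/n₀ = (g₁/g₀) exp[−(E₁−E₀)/kT] = 0.129.
⇒ (E₁−E₀)/kT = ln((1/5)/0.129) = ln(1.55039) = 0.438507.
kT = 0.205 eV / 0.438507 = 0.4675 eV.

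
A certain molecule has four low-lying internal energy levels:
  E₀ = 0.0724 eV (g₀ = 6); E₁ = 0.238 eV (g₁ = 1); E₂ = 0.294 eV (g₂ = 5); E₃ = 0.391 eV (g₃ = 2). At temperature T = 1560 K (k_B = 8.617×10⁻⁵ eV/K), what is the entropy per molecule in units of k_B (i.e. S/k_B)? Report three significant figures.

k_BT = 8.617×10⁻⁵ × 1560 K = 0.13443 eV.
Eᵢ/kT = 0.53857, 1.7704, 2.1870, 2.9086.
Z = Σ gᵢe^(−Eᵢ/kT) = 6·e^(−0.53857) + 1·e^(−1.7704) + 5·e^(−2.1870) + 2·e^(−2.9086) = 3.5015 + 0.17026 + 0.56127 + 0.10910 = 4.3421.
⟨E⟩ = Σ EᵢPᵢ = 0.11554 eV.
S/k_B = ln Z + ⟨E⟩/kT = ln(4.3421) + 0.11554/0.13443 = 1.4684 + 0.85948 = 2.33.

2.33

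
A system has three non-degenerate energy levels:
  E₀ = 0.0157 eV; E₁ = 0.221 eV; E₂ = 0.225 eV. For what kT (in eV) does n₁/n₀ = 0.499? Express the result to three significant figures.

n₁/n₀ = exp[−(E₁−E₀)/kT] = 0.499.
⇒ (E₁−E₀)/kT = ln(1/0.499) = ln(2.0040) = 0.69515.
kT = 0.2053 eV / 0.69515 = 0.295 eV.

0.295 eV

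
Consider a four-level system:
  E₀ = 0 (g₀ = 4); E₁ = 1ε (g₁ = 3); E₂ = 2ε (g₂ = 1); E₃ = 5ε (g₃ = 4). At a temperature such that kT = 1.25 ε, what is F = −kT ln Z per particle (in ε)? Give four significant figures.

-2.159 ε

Eᵢ/kT = 0, 0.800000, 1.60000, 4.00000.
Z = Σ gᵢe^(−Eᵢ/kT) = 4·e^(−0) + 3·e^(−0.800000) + 1·e^(−1.60000) + 4·e^(−4.00000) = 4.00000 + 1.34799 + 0.201897 + 0.0732626 = 5.62315.
F = −kT ln Z = −1.25 × ln(5.62315) = −1.25 × 1.72689 = -2.159 ε.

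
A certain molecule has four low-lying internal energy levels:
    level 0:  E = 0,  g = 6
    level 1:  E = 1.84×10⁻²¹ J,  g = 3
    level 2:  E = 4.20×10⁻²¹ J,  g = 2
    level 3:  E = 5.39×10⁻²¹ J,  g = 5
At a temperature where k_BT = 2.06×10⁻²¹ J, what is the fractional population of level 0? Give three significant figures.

0.764

Eᵢ/kT = 0, 0.89320, 2.0388, 2.6165.
Z = Σ gᵢe^(−Eᵢ/kT) = 6·e^(−0) + 3·e^(−0.89320) + 2·e^(−2.0388) + 5·e^(−2.6165) = 6.0000 + 1.2280 + 0.26037 + 0.36529 = 7.8537.
P₀ = g₀ e^(−E₀/kT) / Z = 6.0000/7.8537 = 0.764.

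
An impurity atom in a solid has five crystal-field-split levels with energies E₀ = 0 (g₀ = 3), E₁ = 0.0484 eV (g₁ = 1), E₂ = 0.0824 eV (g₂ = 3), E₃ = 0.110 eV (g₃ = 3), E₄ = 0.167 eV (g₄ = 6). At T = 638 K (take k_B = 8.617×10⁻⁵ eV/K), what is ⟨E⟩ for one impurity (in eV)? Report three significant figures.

0.0352 eV

k_BT = 8.617×10⁻⁵ × 638 K = 0.054976 eV.
Eᵢ/kT = 0, 0.88038, 1.4988, 2.0009, 3.0377.
Z = Σ gᵢe^(−Eᵢ/kT) = 3·e^(−0) + 1·e^(−0.88038) + 3·e^(−1.4988) + 3·e^(−2.0009) + 6·e^(−3.0377) = 3.0000 + 0.41463 + 0.67019 + 0.40564 + 0.28767 = 4.7781.
⟨E⟩ = Σ Eᵢ gᵢe^(−Eᵢ/kT) / Z = (0·3.0000 + 0.0484·0.41463 + 0.0824·0.67019 + 0.110·0.40564 + 0.167·0.28767) / 4.7781 = 0.0352 eV.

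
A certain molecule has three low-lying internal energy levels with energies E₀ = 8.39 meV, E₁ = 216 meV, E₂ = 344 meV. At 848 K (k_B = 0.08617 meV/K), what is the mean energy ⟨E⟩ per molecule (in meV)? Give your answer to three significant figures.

k_BT = 0.08617 × 848 K = 73.072 meV.
Eᵢ/kT = 0.11482, 2.9560, 4.7077.
Z = Σ e^(−Eᵢ/kT) = e^(−0.11482) + e^(−2.9560) + e^(−4.7077) = 0.89153 + 0.052027 + 0.0090255 = 0.95258.
⟨E⟩ = Σ Eᵢ e^(−Eᵢ/kT) / Z = (8.39·0.89153 + 216·0.052027 + 344·0.0090255) / 0.95258 = 22.9 meV.

22.9 meV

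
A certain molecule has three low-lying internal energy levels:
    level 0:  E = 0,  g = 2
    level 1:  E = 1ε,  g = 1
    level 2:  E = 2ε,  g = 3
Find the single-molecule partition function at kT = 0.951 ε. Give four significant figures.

Eᵢ/kT = 0, 1.05152, 2.10305.
Z = Σ gᵢe^(−Eᵢ/kT) = 2·e^(−0) + 1·e^(−1.05152) + 3·e^(−2.10305) = 2.00000 + 0.349406 + 0.366251 = 2.71566.

Z = 2.716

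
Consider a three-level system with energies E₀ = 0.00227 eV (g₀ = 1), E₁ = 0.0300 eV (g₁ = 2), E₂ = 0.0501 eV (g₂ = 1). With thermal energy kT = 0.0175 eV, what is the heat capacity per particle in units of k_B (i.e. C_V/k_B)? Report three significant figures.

0.713

Eᵢ/kT = 0.12971, 1.7143, 2.8629.
Z = Σ gᵢe^(−Eᵢ/kT) = 1·e^(−0.12971) + 2·e^(−1.7143) + 1·e^(−2.8629) = 0.87835 + 0.36018 + 0.057103 = 1.2956.
⟨E⟩ = 0.012087 eV, ⟨E²⟩ = 0.00036432 eV².
C_V/k_B = (⟨E²⟩ − ⟨E⟩²)/(kT)² = (0.00036432 − 0.00014610)/0.00030625 = 0.713.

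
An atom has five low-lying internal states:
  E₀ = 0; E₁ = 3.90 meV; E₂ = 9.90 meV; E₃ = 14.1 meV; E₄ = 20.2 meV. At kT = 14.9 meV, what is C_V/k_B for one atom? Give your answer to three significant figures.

Eᵢ/kT = 0, 0.26174, 0.66443, 0.94631, 1.3557.
Z = Σ e^(−Eᵢ/kT) = e^(−0) + e^(−0.26174) + e^(−0.66443) + e^(−0.94631) + e^(−1.3557) = 1.0000 + 0.76971 + 0.51457 + 0.38817 + 0.25777 = 2.9302.
⟨E⟩ = 6.4078 meV, ⟨E²⟩ = 83.439 meV².
C_V/k_B = (⟨E²⟩ − ⟨E⟩²)/(kT)² = (83.439 − 41.060)/222.01 = 0.191.

0.191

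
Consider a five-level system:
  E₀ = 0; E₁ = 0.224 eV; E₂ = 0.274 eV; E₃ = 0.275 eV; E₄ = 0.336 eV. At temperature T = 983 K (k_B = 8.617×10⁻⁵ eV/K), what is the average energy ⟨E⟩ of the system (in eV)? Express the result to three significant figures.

k_BT = 8.617×10⁻⁵ × 983 K = 0.084705 eV.
Eᵢ/kT = 0, 2.6445, 3.2348, 3.2466, 3.9667.
Z = Σ e^(−Eᵢ/kT) = e^(−0) + e^(−2.6445) + e^(−3.2348) + e^(−3.2466) + e^(−3.9667) = 1.0000 + 0.071041 + 0.039368 + 0.038906 + 0.018936 = 1.1683.
⟨E⟩ = Σ Eᵢ e^(−Eᵢ/kT) / Z = (0·1.0000 + 0.224·0.071041 + 0.274·0.039368 + 0.275·0.038906 + 0.336·0.018936) / 1.1683 = 0.0375 eV.

0.0375 eV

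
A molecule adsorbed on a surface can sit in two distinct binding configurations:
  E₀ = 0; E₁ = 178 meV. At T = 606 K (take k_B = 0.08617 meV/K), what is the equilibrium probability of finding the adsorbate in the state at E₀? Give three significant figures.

k_BT = 0.08617 × 606 K = 52.219 meV.
Eᵢ/kT = 0, 3.4087.
Z = Σ e^(−Eᵢ/kT) = e^(−0) + e^(−3.4087) = 1.0000 + 0.033084 = 1.0331.
P₀ = e^(−E₀/kT) / Z = 1.0000/1.0331 = 0.968.

0.968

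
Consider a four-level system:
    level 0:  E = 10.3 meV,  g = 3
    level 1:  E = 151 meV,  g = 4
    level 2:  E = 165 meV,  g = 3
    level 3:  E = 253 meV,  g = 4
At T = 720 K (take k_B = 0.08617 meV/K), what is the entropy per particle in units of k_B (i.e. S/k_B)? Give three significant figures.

k_BT = 0.08617 × 720 K = 62.042 meV.
Eᵢ/kT = 0.16602, 2.4338, 2.6595, 4.0779.
Z = Σ gᵢe^(−Eᵢ/kT) = 3·e^(−0.16602) + 4·e^(−2.4338) + 3·e^(−2.6595) + 4·e^(−4.0779) = 2.5411 + 0.35081 + 0.20995 + 0.067772 = 3.1696.
⟨E⟩ = Σ EᵢPᵢ = 41.309 meV.
S/k_B = ln Z + ⟨E⟩/kT = ln(3.1696) + 41.309/62.042 = 1.1536 + 0.66582 = 1.82.

1.82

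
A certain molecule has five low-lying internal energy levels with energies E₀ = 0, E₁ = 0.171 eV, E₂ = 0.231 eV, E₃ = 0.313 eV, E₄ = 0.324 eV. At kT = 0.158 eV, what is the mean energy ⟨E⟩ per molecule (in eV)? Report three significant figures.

0.107 eV

Eᵢ/kT = 0, 1.0823, 1.4620, 1.9810, 2.0506.
Z = Σ e^(−Eᵢ/kT) = e^(−0) + e^(−1.0823) + e^(−1.4620) + e^(−1.9810) + e^(−2.0506) = 1.0000 + 0.33882 + 0.23177 + 0.13793 + 0.12866 = 1.8372.
⟨E⟩ = Σ Eᵢ e^(−Eᵢ/kT) / Z = (0·1.0000 + 0.171·0.33882 + 0.231·0.23177 + 0.313·0.13793 + 0.324·0.12866) / 1.8372 = 0.107 eV.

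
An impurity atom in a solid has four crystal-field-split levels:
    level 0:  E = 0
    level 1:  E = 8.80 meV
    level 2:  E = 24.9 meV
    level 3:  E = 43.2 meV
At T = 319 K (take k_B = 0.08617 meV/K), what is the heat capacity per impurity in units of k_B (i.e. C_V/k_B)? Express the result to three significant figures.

k_BT = 0.08617 × 319 K = 27.488 meV.
Eᵢ/kT = 0, 0.32014, 0.90585, 1.5716.
Z = Σ e^(−Eᵢ/kT) = e^(−0) + e^(−0.32014) + e^(−0.90585) + e^(−1.5716) = 1.0000 + 0.72605 + 0.40420 + 0.20771 = 2.3380.
⟨E⟩ = 10.875 meV, ⟨E²⟩ = 297.04 meV².
C_V/k_B = (⟨E²⟩ − ⟨E⟩²)/(kT)² = (297.04 − 118.27)/755.59 = 0.237.

0.237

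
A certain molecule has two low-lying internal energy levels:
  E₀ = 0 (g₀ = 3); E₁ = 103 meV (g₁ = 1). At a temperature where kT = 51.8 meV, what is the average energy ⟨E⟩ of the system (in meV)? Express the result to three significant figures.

Eᵢ/kT = 0, 1.9884.
Z = Σ gᵢe^(−Eᵢ/kT) = 3·e^(−0) + 1·e^(−1.9884) = 3.0000 + 0.13691 = 3.1369.
⟨E⟩ = Σ Eᵢ gᵢe^(−Eᵢ/kT) / Z = (0·3.0000 + 103·0.13691) / 3.1369 = 4.50 meV.

4.50 meV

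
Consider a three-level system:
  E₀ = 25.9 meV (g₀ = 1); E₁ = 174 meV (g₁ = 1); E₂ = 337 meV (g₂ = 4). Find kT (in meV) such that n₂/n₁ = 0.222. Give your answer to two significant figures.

56 meV

n₂/n₁ = (g₂/g₁) exp[−(E₂−E₁)/kT] = 0.222.
⇒ (E₂−E₁)/kT = ln((4/1)/0.222) = ln(18.02) = 2.891.
kT = 163 meV / 2.891 = 56 meV.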